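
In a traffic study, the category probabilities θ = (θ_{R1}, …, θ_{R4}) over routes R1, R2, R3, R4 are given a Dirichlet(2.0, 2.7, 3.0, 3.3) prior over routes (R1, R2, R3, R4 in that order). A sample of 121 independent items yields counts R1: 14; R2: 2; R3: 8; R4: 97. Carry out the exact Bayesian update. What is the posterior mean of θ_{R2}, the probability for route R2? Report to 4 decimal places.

0.0356

The Dirichlet prior is conjugate to the Multinomial likelihood: each posterior αⱼ = prior αⱼ + observed count nⱼ.
Posterior concentration: (16.0, 4.7, 11.0, 100.3), total = 132.0.
E[θ_{R2}|data] = α_{R2}/Σα = 4.7/132.0 = 0.0356.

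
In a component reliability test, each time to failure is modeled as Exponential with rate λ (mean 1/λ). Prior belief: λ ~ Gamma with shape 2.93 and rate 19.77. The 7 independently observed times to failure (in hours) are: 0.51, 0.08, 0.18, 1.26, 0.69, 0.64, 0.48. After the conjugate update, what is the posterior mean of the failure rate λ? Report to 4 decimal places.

With a Gamma(shape α, rate β) prior on the exponential rate λ, the posterior after n observations with total T = Σxᵢ is Gamma(α+n, β+T).
Sum of observations T = 3.84 hours; n = 7.
Posterior: Gamma(2.93+7, 19.77+3.84) = Gamma(9.93, 23.61).
Posterior mean of λ = α/β = 9.93/23.61 = 0.4206.

0.4206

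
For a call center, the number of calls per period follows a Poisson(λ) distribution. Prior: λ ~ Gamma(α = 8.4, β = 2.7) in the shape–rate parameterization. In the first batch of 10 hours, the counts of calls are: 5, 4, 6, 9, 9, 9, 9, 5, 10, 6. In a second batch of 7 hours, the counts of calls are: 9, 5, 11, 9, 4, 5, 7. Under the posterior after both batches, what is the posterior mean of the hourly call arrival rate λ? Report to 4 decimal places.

With a Gamma(shape α, rate β) prior, the Poisson likelihood is conjugate: the posterior is Gamma(α + ΣXᵢ, β + n).
Batch 1: sum of counts S = 72 over n = 10 hours.
After batch 1: Gamma(α+S, β+n) = Gamma(8.4+72, 2.7+10) = Gamma(80.4, 12.7).
Batch 2: sum of counts S = 50 over n = 7 hours.
After batch 2: Gamma(α+S, β+n) = Gamma(80.4+50, 12.7+7) = Gamma(130.4, 19.7).
Posterior mean = α/β = 130.4/19.7 = 6.6193.

6.6193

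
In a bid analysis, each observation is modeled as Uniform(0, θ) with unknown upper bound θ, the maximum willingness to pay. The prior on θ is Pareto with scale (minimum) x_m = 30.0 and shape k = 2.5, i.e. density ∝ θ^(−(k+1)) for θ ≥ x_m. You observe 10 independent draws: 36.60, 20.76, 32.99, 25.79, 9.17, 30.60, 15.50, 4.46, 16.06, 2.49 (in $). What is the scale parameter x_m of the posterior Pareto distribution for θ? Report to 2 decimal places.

A Pareto(scale x_m, shape k) prior on the upper bound θ of Uniform(0, θ) is conjugate: posterior is Pareto(max(x_m, max xᵢ), k + n).
Sample maximum = 36.60; prior scale x_m = 30.0 → posterior scale = max = 36.60.
Posterior shape = 2.5 + 10 = 12.5.
Posterior scale x_m = 36.60.

36.60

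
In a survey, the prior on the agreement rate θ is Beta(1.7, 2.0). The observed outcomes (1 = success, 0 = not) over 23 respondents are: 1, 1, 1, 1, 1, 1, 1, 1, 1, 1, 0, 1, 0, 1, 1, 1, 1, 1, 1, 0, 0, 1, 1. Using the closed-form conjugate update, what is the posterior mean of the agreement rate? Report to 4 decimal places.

0.7753

The Beta prior is conjugate to a Binomial/Bernoulli likelihood; the update adds successes to α and failures to β.
Posterior: Beta(α+k, β+n−k) = Beta(1.7+19, 2.0+4) = Beta(20.7, 6.0).
Posterior mean = α/(α+β) = 20.7/26.7 = 0.7753.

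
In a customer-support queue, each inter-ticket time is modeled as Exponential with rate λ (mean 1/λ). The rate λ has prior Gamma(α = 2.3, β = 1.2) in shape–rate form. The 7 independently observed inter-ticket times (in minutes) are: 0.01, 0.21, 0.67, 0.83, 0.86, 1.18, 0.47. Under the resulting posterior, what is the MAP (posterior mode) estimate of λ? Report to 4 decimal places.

1.5285

With a Gamma(shape α, rate β) prior on the exponential rate λ, the posterior after n observations with total T = Σxᵢ is Gamma(α+n, β+T).
Sum of observations T = 4.23 minutes; n = 7.
Posterior: Gamma(2.3+7, 1.2+4.23) = Gamma(9.3, 5.43).
Mode = (α−1)/β = 1.5285.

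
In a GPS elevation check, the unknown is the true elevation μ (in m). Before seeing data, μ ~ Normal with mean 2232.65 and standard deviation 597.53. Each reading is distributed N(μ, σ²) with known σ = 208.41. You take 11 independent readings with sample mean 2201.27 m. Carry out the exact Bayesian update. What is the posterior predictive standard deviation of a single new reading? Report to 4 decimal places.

217.5779

For Normal data with known variance σ², a Normal(μ₀, σ₀²) prior on μ is conjugate. Posterior precision = 1/σ₀² + n/σ²; posterior mean is the precision-weighted average of μ₀ and x̄.
σ₀² = 597.53² = 357042.1009, σ² = 208.41² = 43434.7281; σ² + n·σ₀² = 43434.7281 + 11·357042.1009 = 3970897.838.
Posterior precision = 1/σ₀² + n/σ² = 1/357042.1009 + 11/43434.7281 = (σ² + n·σ₀²)/(σ₀²σ²) = 3970897.838/(357042.1009·43434.7281); posterior variance σₙ² = σ₀²σ²/(σ² + n·σ₀²) = 357042.1009·43434.7281/3970897.838 = 3905.420690.
Predictive variance for one new observation = σₙ² + σ² = 357042.1009·43434.7281/3970897.838 + 43434.7281 = σ²·(σ₀² + 3970897.838)/3970897.838 = 43434.7281·4327939.9389/3970897.838 = 47340.148790; SD = √(43434.7281·4327939.9389/3970897.838) = 217.5779.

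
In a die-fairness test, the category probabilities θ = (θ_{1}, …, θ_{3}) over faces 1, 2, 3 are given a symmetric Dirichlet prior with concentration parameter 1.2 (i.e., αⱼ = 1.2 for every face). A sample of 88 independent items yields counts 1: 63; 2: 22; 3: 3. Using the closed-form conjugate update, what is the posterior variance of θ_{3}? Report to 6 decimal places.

The Dirichlet prior is conjugate to the Multinomial likelihood: each posterior αⱼ = prior αⱼ + observed count nⱼ.
Posterior concentration: (64.2, 23.2, 4.2), total = 91.6.
Var[θ_j] = α_j(Σα−α_j)/((Σα)²(Σα+1)) = 4.2·87.4/(91.6²·92.6) = 0.000472.

0.000472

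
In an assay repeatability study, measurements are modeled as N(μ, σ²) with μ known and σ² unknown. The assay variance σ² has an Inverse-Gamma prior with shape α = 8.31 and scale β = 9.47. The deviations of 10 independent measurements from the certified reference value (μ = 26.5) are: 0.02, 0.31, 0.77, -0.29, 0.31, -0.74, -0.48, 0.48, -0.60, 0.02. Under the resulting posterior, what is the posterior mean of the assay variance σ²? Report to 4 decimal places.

0.8602

With known mean μ and an Inverse-Gamma(α, β) prior on σ², the Normal likelihood is conjugate: posterior is Inv-Gamma(α + n/2, β + Σ(xᵢ−μ)²/2).
Σ(xᵢ−μ)² = (0.02)² + (0.31)² + (0.77)² + (-0.29)² + (0.31)² + (-0.74)² + (-0.48)² + (0.48)² + (-0.60)² + (0.02)² = 2.2384.
Posterior: Inv-Gamma(8.31 + 10/2, 9.47 + 2.2384/2) = Inv-Gamma(13.31, 10.58920).
E[σ²|data] = β/(α−1) = 10.58920/12.31 = 0.8602.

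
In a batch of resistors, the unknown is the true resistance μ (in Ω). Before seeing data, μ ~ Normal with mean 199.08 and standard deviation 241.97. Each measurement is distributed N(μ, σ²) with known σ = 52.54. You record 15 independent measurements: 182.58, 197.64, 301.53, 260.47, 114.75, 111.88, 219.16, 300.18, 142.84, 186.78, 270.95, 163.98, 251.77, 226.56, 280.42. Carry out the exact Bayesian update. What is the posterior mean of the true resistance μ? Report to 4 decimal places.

214.0523

For Normal data with known variance σ², a Normal(μ₀, σ₀²) prior on μ is conjugate. Posterior precision = 1/σ₀² + n/σ²; posterior mean is the precision-weighted average of μ₀ and x̄.
Σxᵢ = 182.58 + 197.64 + 301.53 + 260.47 + 114.75 + 111.88 + 219.16 + 300.18 + 142.84 + 186.78 + 270.95 + 163.98 + 251.77 + 226.56 + 280.42 = 3211.49, so n·x̄ = 3211.49.
σ₀² = 241.97² = 58549.4809, σ² = 52.54² = 2760.4516; σ² + n·σ₀² = 2760.4516 + 15·58549.4809 = 881002.6651.
Posterior mean = (μ₀/σ₀² + n·x̄/σ²)/(1/σ₀² + n/σ²) = (σ²·μ₀ + σ₀²·n·x̄)/(σ² + n·σ₀²) = (2760.4516·199.08 + 58549.4809·3211.49)/881002.6651 = 188580623.120069/881002.6651 = 214.0523.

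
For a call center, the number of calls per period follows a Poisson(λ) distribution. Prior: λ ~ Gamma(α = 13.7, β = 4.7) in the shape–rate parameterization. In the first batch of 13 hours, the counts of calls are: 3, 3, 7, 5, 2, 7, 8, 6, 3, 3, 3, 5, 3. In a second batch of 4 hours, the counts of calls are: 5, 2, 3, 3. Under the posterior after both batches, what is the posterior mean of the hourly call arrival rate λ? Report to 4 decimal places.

With a Gamma(shape α, rate β) prior, the Poisson likelihood is conjugate: the posterior is Gamma(α + ΣXᵢ, β + n).
Batch 1: sum of counts S = 58 over n = 13 hours.
After batch 1: Gamma(α+S, β+n) = Gamma(13.7+58, 4.7+13) = Gamma(71.7, 17.7).
Batch 2: sum of counts S = 13 over n = 4 hours.
After batch 2: Gamma(α+S, β+n) = Gamma(71.7+13, 17.7+4) = Gamma(84.7, 21.7).
Posterior mean = α/β = 84.7/21.7 = 3.9032.

3.9032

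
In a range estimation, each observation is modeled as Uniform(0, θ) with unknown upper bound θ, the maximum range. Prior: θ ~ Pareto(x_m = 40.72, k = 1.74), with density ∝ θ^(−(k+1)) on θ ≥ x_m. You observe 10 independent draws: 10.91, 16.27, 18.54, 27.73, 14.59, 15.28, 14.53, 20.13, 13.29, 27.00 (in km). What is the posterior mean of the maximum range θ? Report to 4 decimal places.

44.5114

A Pareto(scale x_m, shape k) prior on the upper bound θ of Uniform(0, θ) is conjugate: posterior is Pareto(max(x_m, max xᵢ), k + n).
Sample maximum = 27.73; prior scale x_m = 40.72 → posterior scale = max = 40.72.
Posterior shape = 1.74 + 10 = 11.74.
E[θ|data] = k·x_m/(k−1) = 11.74·40.72/10.74 = 44.5114.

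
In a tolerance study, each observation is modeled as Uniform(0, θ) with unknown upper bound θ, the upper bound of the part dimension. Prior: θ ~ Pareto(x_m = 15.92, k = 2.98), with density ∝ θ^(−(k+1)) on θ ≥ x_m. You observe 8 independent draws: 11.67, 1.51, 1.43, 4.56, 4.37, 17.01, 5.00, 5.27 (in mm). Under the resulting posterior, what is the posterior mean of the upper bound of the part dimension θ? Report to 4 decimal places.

A Pareto(scale x_m, shape k) prior on the upper bound θ of Uniform(0, θ) is conjugate: posterior is Pareto(max(x_m, max xᵢ), k + n).
Sample maximum = 17.01; prior scale x_m = 15.92 → posterior scale = max = 17.01.
Posterior shape = 2.98 + 8 = 10.98.
E[θ|data] = k·x_m/(k−1) = 10.98·17.01/9.98 = 18.7144.

18.7144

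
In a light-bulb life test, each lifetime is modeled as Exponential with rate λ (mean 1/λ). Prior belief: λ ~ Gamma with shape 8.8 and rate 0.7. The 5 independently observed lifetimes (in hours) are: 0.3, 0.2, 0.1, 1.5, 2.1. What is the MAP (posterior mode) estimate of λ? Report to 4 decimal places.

With a Gamma(shape α, rate β) prior on the exponential rate λ, the posterior after n observations with total T = Σxᵢ is Gamma(α+n, β+T).
Sum of observations T = 4.2 hours; n = 5.
Posterior: Gamma(8.8+5, 0.7+4.2) = Gamma(13.8, 4.9).
Mode = (α−1)/β = 2.6122.

2.6122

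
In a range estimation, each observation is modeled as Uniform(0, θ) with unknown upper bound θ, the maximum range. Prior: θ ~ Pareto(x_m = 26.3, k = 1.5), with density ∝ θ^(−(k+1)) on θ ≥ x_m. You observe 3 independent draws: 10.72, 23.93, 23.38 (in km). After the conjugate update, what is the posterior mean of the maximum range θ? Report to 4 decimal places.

A Pareto(scale x_m, shape k) prior on the upper bound θ of Uniform(0, θ) is conjugate: posterior is Pareto(max(x_m, max xᵢ), k + n).
Sample maximum = 23.93; prior scale x_m = 26.3 → posterior scale = max = 26.30.
Posterior shape = 1.5 + 3 = 4.5.
E[θ|data] = k·x_m/(k−1) = 4.5·26.30/3.5 = 33.8143.

33.8143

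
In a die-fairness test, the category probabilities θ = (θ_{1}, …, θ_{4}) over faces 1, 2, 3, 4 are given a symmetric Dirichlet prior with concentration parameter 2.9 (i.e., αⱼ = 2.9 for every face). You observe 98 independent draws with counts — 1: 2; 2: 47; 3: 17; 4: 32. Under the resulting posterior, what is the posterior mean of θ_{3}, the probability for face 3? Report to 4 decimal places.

0.1816

The Dirichlet prior is conjugate to the Multinomial likelihood: each posterior αⱼ = prior αⱼ + observed count nⱼ.
Posterior concentration: (4.9, 49.9, 19.9, 34.9), total = 109.6.
E[θ_{3}|data] = α_{3}/Σα = 19.9/109.6 = 0.1816.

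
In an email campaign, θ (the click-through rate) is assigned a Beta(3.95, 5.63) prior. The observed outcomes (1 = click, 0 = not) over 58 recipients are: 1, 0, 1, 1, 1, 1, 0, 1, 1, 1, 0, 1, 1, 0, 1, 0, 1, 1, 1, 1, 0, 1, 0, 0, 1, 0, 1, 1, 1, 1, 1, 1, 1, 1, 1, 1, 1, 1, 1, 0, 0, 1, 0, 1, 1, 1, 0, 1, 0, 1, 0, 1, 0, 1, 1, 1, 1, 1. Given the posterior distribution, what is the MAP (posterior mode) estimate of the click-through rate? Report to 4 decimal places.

0.6854

The Beta prior is conjugate to a Binomial/Bernoulli likelihood; the update adds successes to α and failures to β.
Posterior: Beta(α+k, β+n−k) = Beta(3.95+42, 5.63+16) = Beta(45.95, 21.63).
Mode of Beta(a,b) for a,b>1 is (a−1)/(a+b−2) = 44.95/65.58 = 0.6854.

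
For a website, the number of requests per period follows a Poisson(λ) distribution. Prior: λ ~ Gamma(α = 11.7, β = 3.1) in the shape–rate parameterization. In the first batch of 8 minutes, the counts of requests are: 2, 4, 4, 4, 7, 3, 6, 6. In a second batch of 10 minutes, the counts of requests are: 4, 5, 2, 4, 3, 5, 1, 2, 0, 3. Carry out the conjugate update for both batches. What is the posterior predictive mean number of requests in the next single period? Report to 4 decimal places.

With a Gamma(shape α, rate β) prior, the Poisson likelihood is conjugate: the posterior is Gamma(α + ΣXᵢ, β + n).
Batch 1: sum of counts S = 36 over n = 8 minutes.
After batch 1: Gamma(α+S, β+n) = Gamma(11.7+36, 3.1+8) = Gamma(47.7, 11.1).
Batch 2: sum of counts S = 29 over n = 10 minutes.
After batch 2: Gamma(α+S, β+n) = Gamma(47.7+29, 11.1+10) = Gamma(76.7, 21.1).
The predictive distribution for one future period is NegBinom with mean α/β = 3.6351.

3.6351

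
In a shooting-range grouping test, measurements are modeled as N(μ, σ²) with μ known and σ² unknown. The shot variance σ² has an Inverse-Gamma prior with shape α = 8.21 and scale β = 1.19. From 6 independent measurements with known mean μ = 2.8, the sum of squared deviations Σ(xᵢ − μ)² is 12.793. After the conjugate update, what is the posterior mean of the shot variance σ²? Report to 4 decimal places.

With known mean μ and an Inverse-Gamma(α, β) prior on σ², the Normal likelihood is conjugate: posterior is Inv-Gamma(α + n/2, β + Σ(xᵢ−μ)²/2).
Posterior: Inv-Gamma(8.21 + 6/2, 1.19 + 12.793/2) = Inv-Gamma(11.21, 7.5865).
E[σ²|data] = β/(α−1) = 7.5865/10.21 = 0.7430.

0.7430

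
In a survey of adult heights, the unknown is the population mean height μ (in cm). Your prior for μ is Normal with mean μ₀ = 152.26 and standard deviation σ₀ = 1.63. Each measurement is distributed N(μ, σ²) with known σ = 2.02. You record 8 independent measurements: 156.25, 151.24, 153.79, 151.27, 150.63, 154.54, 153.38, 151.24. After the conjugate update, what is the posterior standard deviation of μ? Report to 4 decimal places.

0.6541

For Normal data with known variance σ², a Normal(μ₀, σ₀²) prior on μ is conjugate. Posterior precision = 1/σ₀² + n/σ²; posterior mean is the precision-weighted average of μ₀ and x̄.
σ₀² = 1.63² = 2.6569, σ² = 2.02² = 4.0804; σ² + n·σ₀² = 4.0804 + 8·2.6569 = 25.3356.
Posterior precision = 1/σ₀² + n/σ² = 1/2.6569 + 8/4.0804 = (σ² + n·σ₀²)/(σ₀²σ²) = 25.3356/(2.6569·4.0804); posterior variance σₙ² = σ₀²σ²/(σ² + n·σ₀²) = 2.6569·4.0804/25.3356 = 0.427904.
Posterior SD = √σₙ² = √(2.6569·4.0804/25.3356) = 0.6541.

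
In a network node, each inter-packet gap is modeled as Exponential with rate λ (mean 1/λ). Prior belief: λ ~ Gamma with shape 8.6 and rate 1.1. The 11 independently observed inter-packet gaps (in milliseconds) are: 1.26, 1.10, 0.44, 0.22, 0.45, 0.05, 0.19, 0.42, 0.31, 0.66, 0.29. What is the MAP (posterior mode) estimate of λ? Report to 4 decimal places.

With a Gamma(shape α, rate β) prior on the exponential rate λ, the posterior after n observations with total T = Σxᵢ is Gamma(α+n, β+T).
Sum of observations T = 5.39 milliseconds; n = 11.
Posterior: Gamma(8.6+11, 1.1+5.39) = Gamma(19.6, 6.49).
Mode = (α−1)/β = 2.8659.

2.8659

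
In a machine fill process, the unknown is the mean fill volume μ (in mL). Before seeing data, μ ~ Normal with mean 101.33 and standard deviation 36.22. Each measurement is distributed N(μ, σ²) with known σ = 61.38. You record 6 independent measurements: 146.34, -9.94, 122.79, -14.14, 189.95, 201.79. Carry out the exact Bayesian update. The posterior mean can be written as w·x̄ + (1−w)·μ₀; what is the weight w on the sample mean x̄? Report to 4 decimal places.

For Normal data with known variance σ², a Normal(μ₀, σ₀²) prior on μ is conjugate. Posterior precision = 1/σ₀² + n/σ²; posterior mean is the precision-weighted average of μ₀ and x̄.
σ₀² = 36.22² = 1311.8884, σ² = 61.38² = 3767.5044. Prior precision 1/σ₀² = 1/1311.8884; data precision n/σ² = 6/3767.5044.
w = (n/σ²)/(1/σ₀² + n/σ²) = n·σ₀²/(σ² + n·σ₀²) = 6·1311.8884/(3767.5044 + 6·1311.8884) = 7871.3304/11638.8348 = 0.6763.

0.6763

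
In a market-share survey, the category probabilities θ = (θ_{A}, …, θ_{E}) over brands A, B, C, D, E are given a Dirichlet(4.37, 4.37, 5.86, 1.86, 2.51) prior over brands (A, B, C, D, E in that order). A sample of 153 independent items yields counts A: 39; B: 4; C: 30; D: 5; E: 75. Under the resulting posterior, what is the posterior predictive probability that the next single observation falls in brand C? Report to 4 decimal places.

0.2085

The Dirichlet prior is conjugate to the Multinomial likelihood: each posterior αⱼ = prior αⱼ + observed count nⱼ.
Posterior concentration: (43.37, 8.37, 35.86, 6.86, 77.51), total = 171.97.
P(next = C | data) = α_{C}/Σα = 0.2085.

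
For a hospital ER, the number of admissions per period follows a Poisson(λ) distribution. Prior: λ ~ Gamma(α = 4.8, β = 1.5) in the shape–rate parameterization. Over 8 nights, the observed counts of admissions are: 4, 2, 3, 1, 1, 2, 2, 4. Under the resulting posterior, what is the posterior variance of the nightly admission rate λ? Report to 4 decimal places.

0.2637

With a Gamma(shape α, rate β) prior, the Poisson likelihood is conjugate: the posterior is Gamma(α + ΣXᵢ, β + n).
Sum of counts S = 19 over n = 8 nights.
Posterior: Gamma(α+S, β+n) = Gamma(4.8+19, 1.5+8) = Gamma(23.8, 9.5).
Var = α/β² = 23.8/9.5² = 0.2637.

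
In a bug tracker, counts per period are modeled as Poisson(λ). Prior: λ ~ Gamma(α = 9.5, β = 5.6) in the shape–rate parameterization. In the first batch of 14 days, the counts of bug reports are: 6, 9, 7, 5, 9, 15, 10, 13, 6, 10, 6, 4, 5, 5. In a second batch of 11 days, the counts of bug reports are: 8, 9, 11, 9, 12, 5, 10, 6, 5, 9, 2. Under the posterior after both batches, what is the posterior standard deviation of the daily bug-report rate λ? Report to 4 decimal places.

With a Gamma(shape α, rate β) prior, the Poisson likelihood is conjugate: the posterior is Gamma(α + ΣXᵢ, β + n).
Batch 1: sum of counts S = 110 over n = 14 days.
After batch 1: Gamma(α+S, β+n) = Gamma(9.5+110, 5.6+14) = Gamma(119.5, 19.6).
Batch 2: sum of counts S = 86 over n = 11 days.
After batch 2: Gamma(α+S, β+n) = Gamma(119.5+86, 19.6+11) = Gamma(205.5, 30.6).
SD = √α/β = √205.5/30.6 = 0.4685.

0.4685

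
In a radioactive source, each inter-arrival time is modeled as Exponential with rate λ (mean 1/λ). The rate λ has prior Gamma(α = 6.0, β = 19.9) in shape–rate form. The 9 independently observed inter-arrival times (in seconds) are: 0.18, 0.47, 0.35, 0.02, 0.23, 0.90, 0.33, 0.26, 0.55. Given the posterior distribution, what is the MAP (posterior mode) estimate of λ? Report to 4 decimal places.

With a Gamma(shape α, rate β) prior on the exponential rate λ, the posterior after n observations with total T = Σxᵢ is Gamma(α+n, β+T).
Sum of observations T = 3.29 seconds; n = 9.
Posterior: Gamma(6.0+9, 19.9+3.29) = Gamma(15.0, 23.19).
Mode = (α−1)/β = 0.6037.

0.6037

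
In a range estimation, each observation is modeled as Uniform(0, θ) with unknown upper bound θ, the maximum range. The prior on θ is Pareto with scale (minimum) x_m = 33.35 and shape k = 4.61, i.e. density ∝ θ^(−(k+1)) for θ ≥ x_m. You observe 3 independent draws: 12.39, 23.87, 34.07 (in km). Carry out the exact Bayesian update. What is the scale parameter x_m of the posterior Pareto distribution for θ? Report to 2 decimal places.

34.07

A Pareto(scale x_m, shape k) prior on the upper bound θ of Uniform(0, θ) is conjugate: posterior is Pareto(max(x_m, max xᵢ), k + n).
Sample maximum = 34.07; prior scale x_m = 33.35 → posterior scale = max = 34.07.
Posterior shape = 4.61 + 3 = 7.61.
Posterior scale x_m = 34.07.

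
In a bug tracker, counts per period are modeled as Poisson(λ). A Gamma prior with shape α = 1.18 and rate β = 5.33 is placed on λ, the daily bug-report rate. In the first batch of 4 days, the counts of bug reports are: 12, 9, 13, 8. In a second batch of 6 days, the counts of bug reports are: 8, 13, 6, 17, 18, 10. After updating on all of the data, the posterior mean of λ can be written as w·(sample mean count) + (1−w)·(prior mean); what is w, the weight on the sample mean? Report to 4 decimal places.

With a Gamma(shape α, rate β) prior, the Poisson likelihood is conjugate: the posterior is Gamma(α + ΣXᵢ, β + n).
Total number of days: n = 4 + 6 = 10.
Posterior mean = (α₀+S)/(β₀+n) = [n/(β₀+n)]·(S/n) + [β₀/(β₀+n)]·(α₀/β₀), so only n and β₀ enter the weight.
Weight on data w = n/(β₀+n) = 10/(5.33+10) = 10/15.33 = 0.6523.

0.6523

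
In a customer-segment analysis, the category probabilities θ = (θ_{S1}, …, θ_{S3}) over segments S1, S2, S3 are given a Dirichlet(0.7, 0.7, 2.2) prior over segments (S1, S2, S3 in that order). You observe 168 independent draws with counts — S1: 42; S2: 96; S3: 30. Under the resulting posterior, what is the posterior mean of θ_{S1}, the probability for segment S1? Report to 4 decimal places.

0.2488

The Dirichlet prior is conjugate to the Multinomial likelihood: each posterior αⱼ = prior αⱼ + observed count nⱼ.
Posterior concentration: (42.7, 96.7, 32.2), total = 171.6.
E[θ_{S1}|data] = α_{S1}/Σα = 42.7/171.6 = 0.2488.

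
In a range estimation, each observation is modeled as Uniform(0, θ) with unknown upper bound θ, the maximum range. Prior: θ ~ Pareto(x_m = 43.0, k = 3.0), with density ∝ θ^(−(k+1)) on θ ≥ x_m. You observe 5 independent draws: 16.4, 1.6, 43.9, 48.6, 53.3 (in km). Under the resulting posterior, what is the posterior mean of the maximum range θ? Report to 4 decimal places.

60.9143

A Pareto(scale x_m, shape k) prior on the upper bound θ of Uniform(0, θ) is conjugate: posterior is Pareto(max(x_m, max xᵢ), k + n).
Sample maximum = 53.3; prior scale x_m = 43.0 → posterior scale = max = 53.3.
Posterior shape = 3.0 + 5 = 8.0.
E[θ|data] = k·x_m/(k−1) = 8.0·53.3/7.0 = 60.9143.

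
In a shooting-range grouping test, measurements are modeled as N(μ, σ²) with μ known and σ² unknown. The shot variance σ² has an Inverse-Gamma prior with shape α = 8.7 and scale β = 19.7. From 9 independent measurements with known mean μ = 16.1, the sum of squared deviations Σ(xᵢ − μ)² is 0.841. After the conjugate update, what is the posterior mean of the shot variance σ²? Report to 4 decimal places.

With known mean μ and an Inverse-Gamma(α, β) prior on σ², the Normal likelihood is conjugate: posterior is Inv-Gamma(α + n/2, β + Σ(xᵢ−μ)²/2).
Posterior: Inv-Gamma(8.7 + 9/2, 19.7 + 0.841/2) = Inv-Gamma(13.20, 20.1205).
E[σ²|data] = β/(α−1) = 20.1205/12.20 = 1.6492.

1.6492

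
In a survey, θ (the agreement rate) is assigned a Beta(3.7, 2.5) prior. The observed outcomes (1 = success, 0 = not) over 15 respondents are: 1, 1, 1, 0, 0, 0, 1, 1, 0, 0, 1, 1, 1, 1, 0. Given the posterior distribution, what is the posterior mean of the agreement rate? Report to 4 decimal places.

The Beta prior is conjugate to a Binomial/Bernoulli likelihood; the update adds successes to α and failures to β.
Posterior: Beta(α+k, β+n−k) = Beta(3.7+9, 2.5+6) = Beta(12.7, 8.5).
Posterior mean = α/(α+β) = 12.7/21.2 = 0.5991.

0.5991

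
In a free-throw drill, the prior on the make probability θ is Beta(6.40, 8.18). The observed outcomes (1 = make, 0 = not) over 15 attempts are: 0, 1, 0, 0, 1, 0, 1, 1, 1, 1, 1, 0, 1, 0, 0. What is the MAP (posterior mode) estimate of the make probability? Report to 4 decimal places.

The Beta prior is conjugate to a Binomial/Bernoulli likelihood; the update adds successes to α and failures to β.
Posterior: Beta(α+k, β+n−k) = Beta(6.40+8, 8.18+7) = Beta(14.40, 15.18).
Mode of Beta(a,b) for a,b>1 is (a−1)/(a+b−2) = 13.40/27.58 = 0.4859.

0.4859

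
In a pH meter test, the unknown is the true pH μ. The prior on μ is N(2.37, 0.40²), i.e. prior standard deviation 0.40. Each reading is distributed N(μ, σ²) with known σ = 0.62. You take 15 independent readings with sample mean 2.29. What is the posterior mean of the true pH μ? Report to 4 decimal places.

2.3010

For Normal data with known variance σ², a Normal(μ₀, σ₀²) prior on μ is conjugate. Posterior precision = 1/σ₀² + n/σ²; posterior mean is the precision-weighted average of μ₀ and x̄.
n·x̄ = 15·2.29 = 34.35.
σ₀² = 0.40² = 0.16, σ² = 0.62² = 0.3844; σ² + n·σ₀² = 0.3844 + 15·0.16 = 2.7844.
Posterior mean = (μ₀/σ₀² + n·x̄/σ²)/(1/σ₀² + n/σ²) = (σ²·μ₀ + σ₀²·n·x̄)/(σ² + n·σ₀²) = (0.3844·2.37 + 0.16·34.35)/2.7844 = 6.407028/2.7844 = 2.3010.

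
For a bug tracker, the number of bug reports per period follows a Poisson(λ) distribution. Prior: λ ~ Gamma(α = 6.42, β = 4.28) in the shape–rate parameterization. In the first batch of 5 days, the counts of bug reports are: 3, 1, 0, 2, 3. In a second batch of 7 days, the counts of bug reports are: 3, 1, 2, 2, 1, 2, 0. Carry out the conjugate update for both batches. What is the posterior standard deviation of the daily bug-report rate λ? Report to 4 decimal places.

0.3157

With a Gamma(shape α, rate β) prior, the Poisson likelihood is conjugate: the posterior is Gamma(α + ΣXᵢ, β + n).
Batch 1: sum of counts S = 9 over n = 5 days.
After batch 1: Gamma(α+S, β+n) = Gamma(6.42+9, 4.28+5) = Gamma(15.42, 9.28).
Batch 2: sum of counts S = 11 over n = 7 days.
After batch 2: Gamma(α+S, β+n) = Gamma(15.42+11, 9.28+7) = Gamma(26.42, 16.28).
SD = √α/β = √26.42/16.28 = 0.3157.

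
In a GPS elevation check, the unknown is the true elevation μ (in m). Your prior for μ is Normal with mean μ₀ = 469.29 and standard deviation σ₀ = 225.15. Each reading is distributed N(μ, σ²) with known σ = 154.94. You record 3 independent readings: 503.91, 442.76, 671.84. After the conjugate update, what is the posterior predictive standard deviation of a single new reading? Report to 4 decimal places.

For Normal data with known variance σ², a Normal(μ₀, σ₀²) prior on μ is conjugate. Posterior precision = 1/σ₀² + n/σ²; posterior mean is the precision-weighted average of μ₀ and x̄.
σ₀² = 225.15² = 50692.5225, σ² = 154.94² = 24006.4036; σ² + n·σ₀² = 24006.4036 + 3·50692.5225 = 176083.9711.
Posterior precision = 1/σ₀² + n/σ² = 1/50692.5225 + 3/24006.4036 = (σ² + n·σ₀²)/(σ₀²σ²) = 176083.9711/(50692.5225·24006.4036); posterior variance σₙ² = σ₀²σ²/(σ² + n·σ₀²) = 50692.5225·24006.4036/176083.9711 = 6911.163731.
Predictive variance for one new observation = σₙ² + σ² = 50692.5225·24006.4036/176083.9711 + 24006.4036 = σ²·(σ₀² + 176083.9711)/176083.9711 = 24006.4036·226776.4936/176083.9711 = 30917.567331; SD = √(24006.4036·226776.4936/176083.9711) = 175.8339.

175.8339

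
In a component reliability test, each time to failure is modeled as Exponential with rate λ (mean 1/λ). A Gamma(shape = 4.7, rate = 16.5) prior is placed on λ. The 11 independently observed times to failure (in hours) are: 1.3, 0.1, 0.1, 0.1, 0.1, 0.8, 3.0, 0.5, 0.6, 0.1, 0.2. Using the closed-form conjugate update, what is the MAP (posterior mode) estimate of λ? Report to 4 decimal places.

0.6282

With a Gamma(shape α, rate β) prior on the exponential rate λ, the posterior after n observations with total T = Σxᵢ is Gamma(α+n, β+T).
Sum of observations T = 6.9 hours; n = 11.
Posterior: Gamma(4.7+11, 16.5+6.9) = Gamma(15.7, 23.4).
Mode = (α−1)/β = 0.6282.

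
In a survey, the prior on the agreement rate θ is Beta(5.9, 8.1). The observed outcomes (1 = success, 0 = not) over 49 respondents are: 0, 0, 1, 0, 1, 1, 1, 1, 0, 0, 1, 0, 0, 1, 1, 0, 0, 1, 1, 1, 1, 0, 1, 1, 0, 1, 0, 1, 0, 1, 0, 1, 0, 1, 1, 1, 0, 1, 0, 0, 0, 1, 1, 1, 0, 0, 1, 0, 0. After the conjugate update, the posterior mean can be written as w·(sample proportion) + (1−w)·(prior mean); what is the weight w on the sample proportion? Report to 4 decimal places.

The Beta prior is conjugate to a Binomial/Bernoulli likelihood; the update adds successes to α and failures to β.
Posterior mean = (α₀+k)/(α₀+β₀+n) = [n/(α₀+β₀+n)]·(k/n) + [(α₀+β₀)/(α₀+β₀+n)]·α₀/(α₀+β₀), so only n and the prior enter the weight.
The weight on the data is w = n/(α₀+β₀+n) = 49/(5.9+8.1+49) = 49/63.0 = 0.7778.

0.7778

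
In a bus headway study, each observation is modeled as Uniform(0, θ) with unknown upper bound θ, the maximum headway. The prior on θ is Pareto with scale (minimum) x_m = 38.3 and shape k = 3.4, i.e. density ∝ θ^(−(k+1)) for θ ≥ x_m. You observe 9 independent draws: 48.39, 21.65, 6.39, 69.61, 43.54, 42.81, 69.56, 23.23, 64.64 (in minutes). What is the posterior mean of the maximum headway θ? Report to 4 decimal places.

A Pareto(scale x_m, shape k) prior on the upper bound θ of Uniform(0, θ) is conjugate: posterior is Pareto(max(x_m, max xᵢ), k + n).
Sample maximum = 69.61; prior scale x_m = 38.3 → posterior scale = max = 69.61.
Posterior shape = 3.4 + 9 = 12.4.
E[θ|data] = k·x_m/(k−1) = 12.4·69.61/11.4 = 75.7161.

75.7161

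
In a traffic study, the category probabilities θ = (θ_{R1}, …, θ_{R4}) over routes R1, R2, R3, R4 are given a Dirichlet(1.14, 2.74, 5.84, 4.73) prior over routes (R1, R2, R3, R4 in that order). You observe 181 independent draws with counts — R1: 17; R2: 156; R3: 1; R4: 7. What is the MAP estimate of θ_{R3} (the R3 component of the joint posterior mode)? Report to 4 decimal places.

The Dirichlet prior is conjugate to the Multinomial likelihood: each posterior αⱼ = prior αⱼ + observed count nⱼ.
Posterior concentration: (18.14, 158.74, 6.84, 11.73), total = 195.45.
Joint mode component: (α_{R3}−1)/(Σα−K) = 5.84/191.45 = 0.0305.

0.0305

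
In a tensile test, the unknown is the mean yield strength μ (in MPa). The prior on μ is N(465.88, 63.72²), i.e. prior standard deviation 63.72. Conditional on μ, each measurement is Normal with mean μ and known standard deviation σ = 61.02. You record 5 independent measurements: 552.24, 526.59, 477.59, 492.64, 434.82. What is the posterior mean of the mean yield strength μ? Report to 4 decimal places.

For Normal data with known variance σ², a Normal(μ₀, σ₀²) prior on μ is conjugate. Posterior precision = 1/σ₀² + n/σ²; posterior mean is the precision-weighted average of μ₀ and x̄.
Σxᵢ = 552.24 + 526.59 + 477.59 + 492.64 + 434.82 = 2483.88, so n·x̄ = 2483.88.
σ₀² = 63.72² = 4060.2384, σ² = 61.02² = 3723.4404; σ² + n·σ₀² = 3723.4404 + 5·4060.2384 = 24024.6324.
Posterior mean = (μ₀/σ₀² + n·x̄/σ²)/(1/σ₀² + n/σ²) = (σ²·μ₀ + σ₀²·n·x̄)/(σ² + n·σ₀²) = (3723.4404·465.88 + 4060.2384·2483.88)/24024.6324 = 11819821.370544/24024.6324 = 491.9876.

491.9876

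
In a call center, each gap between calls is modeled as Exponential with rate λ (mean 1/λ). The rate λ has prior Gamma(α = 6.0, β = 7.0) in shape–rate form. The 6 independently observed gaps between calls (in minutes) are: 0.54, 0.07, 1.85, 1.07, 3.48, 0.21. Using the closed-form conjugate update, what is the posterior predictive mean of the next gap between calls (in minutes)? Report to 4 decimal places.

With a Gamma(shape α, rate β) prior on the exponential rate λ, the posterior after n observations with total T = Σxᵢ is Gamma(α+n, β+T).
Sum of observations T = 7.22 minutes; n = 6.
Posterior: Gamma(6.0+6, 7.0+7.22) = Gamma(12.0, 14.22).
The predictive distribution for the next observation is Lomax; its mean is β/(α−1) = 14.22/11.0 = 1.2927.

1.2927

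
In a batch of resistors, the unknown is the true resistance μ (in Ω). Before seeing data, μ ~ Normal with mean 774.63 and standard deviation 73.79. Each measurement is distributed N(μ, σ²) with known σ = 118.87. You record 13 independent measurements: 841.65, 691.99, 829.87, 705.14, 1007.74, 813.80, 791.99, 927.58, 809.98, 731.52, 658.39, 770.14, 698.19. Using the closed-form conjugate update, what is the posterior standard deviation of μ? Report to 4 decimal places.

For Normal data with known variance σ², a Normal(μ₀, σ₀²) prior on μ is conjugate. Posterior precision = 1/σ₀² + n/σ²; posterior mean is the precision-weighted average of μ₀ and x̄.
σ₀² = 73.79² = 5444.9641, σ² = 118.87² = 14130.0769; σ² + n·σ₀² = 14130.0769 + 13·5444.9641 = 84914.6102.
Posterior precision = 1/σ₀² + n/σ² = 1/5444.9641 + 13/14130.0769 = (σ² + n·σ₀²)/(σ₀²σ²) = 84914.6102/(5444.9641·14130.0769); posterior variance σₙ² = σ₀²σ²/(σ² + n·σ₀²) = 5444.9641·14130.0769/84914.6102 = 906.060350.
Posterior SD = √σₙ² = √(5444.9641·14130.0769/84914.6102) = 30.1008.

30.1008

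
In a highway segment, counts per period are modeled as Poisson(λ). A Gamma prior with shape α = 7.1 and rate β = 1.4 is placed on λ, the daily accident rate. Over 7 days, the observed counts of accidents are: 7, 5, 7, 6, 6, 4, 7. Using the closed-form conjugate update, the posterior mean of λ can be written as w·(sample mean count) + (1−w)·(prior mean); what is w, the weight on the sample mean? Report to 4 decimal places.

With a Gamma(shape α, rate β) prior, the Poisson likelihood is conjugate: the posterior is Gamma(α + ΣXᵢ, β + n).
Posterior mean = (α₀+S)/(β₀+n) = [n/(β₀+n)]·(S/n) + [β₀/(β₀+n)]·(α₀/β₀), so only n and β₀ enter the weight.
Weight on data w = n/(β₀+n) = 7/(1.4+7) = 7/8.4 = 0.8333.

0.8333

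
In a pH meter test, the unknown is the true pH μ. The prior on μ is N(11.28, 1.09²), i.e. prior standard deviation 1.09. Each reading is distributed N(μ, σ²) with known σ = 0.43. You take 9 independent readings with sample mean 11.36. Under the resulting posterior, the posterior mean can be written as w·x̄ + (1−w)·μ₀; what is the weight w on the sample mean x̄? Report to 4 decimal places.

For Normal data with known variance σ², a Normal(μ₀, σ₀²) prior on μ is conjugate. Posterior precision = 1/σ₀² + n/σ²; posterior mean is the precision-weighted average of μ₀ and x̄.
σ₀² = 1.09² = 1.1881, σ² = 0.43² = 0.1849. Prior precision 1/σ₀² = 1/1.1881; data precision n/σ² = 9/0.1849.
w = (n/σ²)/(1/σ₀² + n/σ²) = n·σ₀²/(σ² + n·σ₀²) = 9·1.1881/(0.1849 + 9·1.1881) = 10.6929/10.8778 = 0.9830.

0.9830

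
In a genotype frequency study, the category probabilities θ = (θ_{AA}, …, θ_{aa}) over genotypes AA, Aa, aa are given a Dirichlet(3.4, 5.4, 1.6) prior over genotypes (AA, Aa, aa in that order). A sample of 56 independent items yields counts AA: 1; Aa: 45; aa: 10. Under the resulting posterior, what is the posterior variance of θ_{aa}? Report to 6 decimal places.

The Dirichlet prior is conjugate to the Multinomial likelihood: each posterior αⱼ = prior αⱼ + observed count nⱼ.
Posterior concentration: (4.4, 50.4, 11.6), total = 66.4.
Var[θ_j] = α_j(Σα−α_j)/((Σα)²(Σα+1)) = 11.6·54.8/(66.4²·67.4) = 0.002139.

0.002139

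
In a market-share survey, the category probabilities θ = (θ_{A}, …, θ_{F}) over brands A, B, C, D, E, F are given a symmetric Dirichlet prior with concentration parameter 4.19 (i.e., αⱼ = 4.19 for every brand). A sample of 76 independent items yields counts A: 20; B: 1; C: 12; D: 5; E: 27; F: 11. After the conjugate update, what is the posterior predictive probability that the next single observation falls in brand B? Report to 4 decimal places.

The Dirichlet prior is conjugate to the Multinomial likelihood: each posterior αⱼ = prior αⱼ + observed count nⱼ.
Posterior concentration: (24.19, 5.19, 16.19, 9.19, 31.19, 15.19), total = 101.14.
P(next = B | data) = α_{B}/Σα = 0.0513.

0.0513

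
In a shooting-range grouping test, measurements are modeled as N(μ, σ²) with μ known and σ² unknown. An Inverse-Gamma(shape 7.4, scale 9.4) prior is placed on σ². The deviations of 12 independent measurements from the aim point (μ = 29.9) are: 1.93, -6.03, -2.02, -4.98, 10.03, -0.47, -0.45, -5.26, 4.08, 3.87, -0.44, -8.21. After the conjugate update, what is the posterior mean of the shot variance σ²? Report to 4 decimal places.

12.7290

With known mean μ and an Inverse-Gamma(α, β) prior on σ², the Normal likelihood is conjugate: posterior is Inv-Gamma(α + n/2, β + Σ(xᵢ−μ)²/2).
Σ(xᵢ−μ)² = (1.93)² + (-6.03)² + (-2.02)² + (-4.98)² + (10.03)² + (-0.47)² + (-0.45)² + (-5.26)² + (4.08)² + (3.87)² + (-0.44)² + (-8.21)² = 296.8795.
Posterior: Inv-Gamma(7.4 + 12/2, 9.4 + 296.8795/2) = Inv-Gamma(13.40, 157.83975).
E[σ²|data] = β/(α−1) = 157.83975/12.40 = 12.7290.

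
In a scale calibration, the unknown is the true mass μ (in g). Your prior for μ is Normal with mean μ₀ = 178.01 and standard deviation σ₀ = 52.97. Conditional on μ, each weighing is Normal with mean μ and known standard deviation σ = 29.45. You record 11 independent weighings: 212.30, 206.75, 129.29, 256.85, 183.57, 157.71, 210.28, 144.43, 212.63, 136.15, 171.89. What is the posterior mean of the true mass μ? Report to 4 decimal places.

183.6462

For Normal data with known variance σ², a Normal(μ₀, σ₀²) prior on μ is conjugate. Posterior precision = 1/σ₀² + n/σ²; posterior mean is the precision-weighted average of μ₀ and x̄.
Σxᵢ = 212.30 + 206.75 + 129.29 + 256.85 + 183.57 + 157.71 + 210.28 + 144.43 + 212.63 + 136.15 + 171.89 = 2021.85, so n·x̄ = 2021.85.
σ₀² = 52.97² = 2805.8209, σ² = 29.45² = 867.3025; σ² + n·σ₀² = 867.3025 + 11·2805.8209 = 31731.3324.
Posterior mean = (μ₀/σ₀² + n·x̄/σ²)/(1/σ₀² + n/σ²) = (σ²·μ₀ + σ₀²·n·x̄)/(σ² + n·σ₀²) = (867.3025·178.01 + 2805.8209·2021.85)/31731.3324 = 5827337.50469/31731.3324 = 183.6462.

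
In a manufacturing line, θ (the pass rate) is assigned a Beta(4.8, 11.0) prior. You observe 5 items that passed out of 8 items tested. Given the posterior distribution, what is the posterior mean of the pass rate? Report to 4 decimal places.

0.4118

The Beta prior is conjugate to a Binomial/Bernoulli likelihood; the update adds successes to α and failures to β.
Posterior: Beta(α+k, β+n−k) = Beta(4.8+5, 11.0+3) = Beta(9.8, 14.0).
Posterior mean = α/(α+β) = 9.8/23.8 = 0.4118.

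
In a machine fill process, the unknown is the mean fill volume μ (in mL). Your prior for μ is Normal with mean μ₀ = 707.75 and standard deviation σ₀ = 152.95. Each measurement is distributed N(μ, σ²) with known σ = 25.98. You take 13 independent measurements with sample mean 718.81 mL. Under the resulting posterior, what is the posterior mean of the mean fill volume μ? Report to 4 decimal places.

718.7855

For Normal data with known variance σ², a Normal(μ₀, σ₀²) prior on μ is conjugate. Posterior precision = 1/σ₀² + n/σ²; posterior mean is the precision-weighted average of μ₀ and x̄.
n·x̄ = 13·718.81 = 9344.53.
σ₀² = 152.95² = 23393.7025, σ² = 25.98² = 674.9604; σ² + n·σ₀² = 674.9604 + 13·23393.7025 = 304793.0929.
Posterior mean = (μ₀/σ₀² + n·x̄/σ²)/(1/σ₀² + n/σ²) = (σ²·μ₀ + σ₀²·n·x̄)/(σ² + n·σ₀²) = (674.9604·707.75 + 23393.7025·9344.53)/304793.0929 = 219080858.045425/304793.0929 = 718.7855.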